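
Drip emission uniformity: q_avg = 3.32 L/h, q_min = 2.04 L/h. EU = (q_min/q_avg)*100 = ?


EU = (q_min/q_avg)*100 = (2.04/3.32)*100 = 61.4458%

61.4458 %


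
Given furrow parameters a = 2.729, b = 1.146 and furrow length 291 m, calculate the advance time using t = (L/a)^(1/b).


t = (L/a)^(1/b)
t = (291/2.729)^(1/1.146)
t = 106.632466^(1/1.146)

58.8216 min


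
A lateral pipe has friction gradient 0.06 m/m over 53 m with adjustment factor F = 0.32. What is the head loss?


hf = J * L * F = 0.06 * 53 * 0.32 = 1.0176 m

1.0176 m


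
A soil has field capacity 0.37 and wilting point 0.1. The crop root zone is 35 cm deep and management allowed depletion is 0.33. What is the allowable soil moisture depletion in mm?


SMD = (FC - PWP) * d * MAD * 10
SMD = (0.37 - 0.1) * 35 * 0.33 * 10
SMD = 0.2700 * 35 * 0.33 * 10

31.1850 mm


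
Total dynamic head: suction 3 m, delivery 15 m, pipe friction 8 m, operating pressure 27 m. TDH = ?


TDH = Hs + Hd + hf + Hp = 3 + 15 + 8 + 27 = 53

53 m


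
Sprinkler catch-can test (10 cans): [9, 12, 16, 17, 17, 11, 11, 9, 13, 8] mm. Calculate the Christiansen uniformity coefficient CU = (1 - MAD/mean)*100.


mean = 12.300000 mm
MAD = 2.760000 mm
CU = (1 - 2.760000/12.300000)*100

77.5610 %


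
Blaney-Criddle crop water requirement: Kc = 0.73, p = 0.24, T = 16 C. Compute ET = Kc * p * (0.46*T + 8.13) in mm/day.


ET = Kc * p * (0.46*T + 8.13)
ET = 0.73 * 0.24 * (0.46*16 + 8.13)
ET = 0.73 * 0.24 * 15.4900

2.7138 mm/day


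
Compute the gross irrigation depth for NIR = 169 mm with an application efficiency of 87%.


Ea = 87% = 0.87
GID = NIR / Ea = 169 / 0.87 = 194.2529 mm

194.2529 mm


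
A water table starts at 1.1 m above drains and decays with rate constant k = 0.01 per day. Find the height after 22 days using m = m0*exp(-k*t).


m = m0 * exp(-k*t)
m = 1.1 * exp(-0.01 * 22)
m = 1.1 * exp(-0.2200)

0.8828 m


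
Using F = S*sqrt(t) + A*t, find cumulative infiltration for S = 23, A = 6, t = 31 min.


F = S*sqrt(t) + A*t
F = 23*sqrt(31) + 6*31
F = 23*5.567764 + 186

314.0586 mm


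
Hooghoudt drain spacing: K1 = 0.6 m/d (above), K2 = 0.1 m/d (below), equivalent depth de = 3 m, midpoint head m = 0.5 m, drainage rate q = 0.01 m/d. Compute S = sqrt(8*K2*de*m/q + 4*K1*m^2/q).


S^2 = 8*K2*de*m/q + 4*K1*m^2/q
S^2 = 8*0.1*3*0.5/0.01 + 4*0.6*0.5^2/0.01
S = sqrt(180.0000)

13.4164 m


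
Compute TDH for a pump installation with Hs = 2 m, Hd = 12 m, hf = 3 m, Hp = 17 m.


TDH = Hs + Hd + hf + Hp = 2 + 12 + 3 + 17 = 34

34 m


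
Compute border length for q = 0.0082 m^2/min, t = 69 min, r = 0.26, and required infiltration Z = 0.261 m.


L = q*t/((1+r)*Z)
L = 0.0082*69/((1+0.26)*0.261)
L = 0.5658/0.32886

1.7205 m


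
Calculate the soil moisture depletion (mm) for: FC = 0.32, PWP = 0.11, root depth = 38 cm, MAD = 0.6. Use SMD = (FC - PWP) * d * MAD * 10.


SMD = (FC - PWP) * d * MAD * 10
SMD = (0.32 - 0.11) * 38 * 0.6 * 10
SMD = 0.2100 * 38 * 0.6 * 10

47.8800 mm


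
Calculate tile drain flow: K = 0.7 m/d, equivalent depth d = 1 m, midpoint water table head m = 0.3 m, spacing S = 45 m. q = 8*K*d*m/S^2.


q = 8*K*d*m/S^2
q = 8*0.7*1*0.3/45^2
q = 1.6800 / 2025

8.2963e-04 m/d


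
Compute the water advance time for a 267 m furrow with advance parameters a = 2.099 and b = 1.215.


t = (L/a)^(1/b)
t = (267/2.099)^(1/1.215)
t = 127.203430^(1/1.215)

53.9632 min


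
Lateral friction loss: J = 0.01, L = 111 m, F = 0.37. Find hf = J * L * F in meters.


hf = J * L * F = 0.01 * 111 * 0.37 = 0.4107 m

0.4107 m


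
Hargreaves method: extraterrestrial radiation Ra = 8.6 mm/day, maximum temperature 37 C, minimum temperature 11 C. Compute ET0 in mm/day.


Tmean = (Tmax + Tmin)/2 = (37 + 11)/2 = 24.0
ET0 = 0.0023 * 8.6 * (24.0 + 17.8) * sqrt(37 - 11)
ET0 = 0.0023 * 8.6 * 41.8 * 5.099020

4.2159 mm/day


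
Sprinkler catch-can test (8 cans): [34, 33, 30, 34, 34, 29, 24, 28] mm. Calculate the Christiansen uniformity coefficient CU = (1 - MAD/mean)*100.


mean = 30.750000 mm
MAD = 3.000000 mm
CU = (1 - 3.000000/30.750000)*100

90.2439 %


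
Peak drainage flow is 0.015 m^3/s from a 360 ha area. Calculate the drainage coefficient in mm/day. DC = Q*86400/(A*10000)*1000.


DC = Q * 86400 / (A * 10000) * 1000
DC = 0.015 * 86400 / (360 * 10000) * 1000
DC = 1296000.0000 / 3600000

0.3600 mm/day


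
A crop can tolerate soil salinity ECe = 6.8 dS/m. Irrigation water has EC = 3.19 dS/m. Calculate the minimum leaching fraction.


LR = ECiw / (5*ECe - ECiw)
LR = 3.19 / (5*6.8 - 3.19)
LR = 3.19 / 30.8100

0.1035


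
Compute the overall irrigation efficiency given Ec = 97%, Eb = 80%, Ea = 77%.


Ec = 0.97, Eb = 0.8, Ea = 0.77
E = 0.97 * 0.8 * 0.77 * 100 = 59.7520%

59.7520 %


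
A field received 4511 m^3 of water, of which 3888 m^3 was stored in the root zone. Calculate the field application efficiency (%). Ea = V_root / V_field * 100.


Ea = V_root / V_field * 100 = 3888 / 4511 * 100 = 86.1893%

86.1893 %


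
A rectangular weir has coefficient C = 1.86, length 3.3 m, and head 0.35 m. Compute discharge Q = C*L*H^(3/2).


Q = C * L * H^(3/2) = 1.86 * 3.3 * 0.35^1.5 = 1.86 * 3.3 * 0.207063

1.2710 m^3/s


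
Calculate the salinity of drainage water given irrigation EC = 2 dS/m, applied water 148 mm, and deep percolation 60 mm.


EC_dw = EC_iw * D_iw / D_dw
EC_dw = 2 * 148 / 60
EC_dw = 296 / 60

4.9333 dS/m


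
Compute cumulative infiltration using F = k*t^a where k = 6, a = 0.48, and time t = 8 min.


F = k * t^a = 6 * 8^0.48
F = 6 * 2.713209

16.2793 mm


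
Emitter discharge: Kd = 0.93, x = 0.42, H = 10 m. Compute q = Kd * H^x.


q = Kd * H^x = 0.93 * 10^0.42 = 0.93 * 2.630268

2.4461 L/h


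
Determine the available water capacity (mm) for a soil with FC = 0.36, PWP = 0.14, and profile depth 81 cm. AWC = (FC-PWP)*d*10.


AWC = (FC - PWP) * d * 10
AWC = (0.36 - 0.14) * 81 * 10
AWC = 0.2200 * 81 * 10

178.2000 mm


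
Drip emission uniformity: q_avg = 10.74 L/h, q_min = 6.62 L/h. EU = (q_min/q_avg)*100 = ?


EU = (q_min/q_avg)*100 = (6.62/10.74)*100 = 61.6387%

61.6387 %


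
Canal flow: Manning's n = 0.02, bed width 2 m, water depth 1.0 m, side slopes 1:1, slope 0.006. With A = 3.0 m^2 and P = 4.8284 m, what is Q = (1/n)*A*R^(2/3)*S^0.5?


R = A/P = 3.0/4.8284 = 0.621324
Q = (1/0.02) * 3.0 * 0.621324^(2/3) * 0.006^0.5

8.4602 m^3/s


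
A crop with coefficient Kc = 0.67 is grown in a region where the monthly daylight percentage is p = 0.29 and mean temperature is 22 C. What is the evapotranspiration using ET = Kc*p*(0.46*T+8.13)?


ET = Kc * p * (0.46*T + 8.13)
ET = 0.67 * 0.29 * (0.46*22 + 8.13)
ET = 0.67 * 0.29 * 18.2500

3.5460 mm/day


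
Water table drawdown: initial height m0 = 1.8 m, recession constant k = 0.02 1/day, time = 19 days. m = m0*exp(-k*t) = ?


m = m0 * exp(-k*t)
m = 1.8 * exp(-0.02 * 19)
m = 1.8 * exp(-0.3800)

1.2310 m


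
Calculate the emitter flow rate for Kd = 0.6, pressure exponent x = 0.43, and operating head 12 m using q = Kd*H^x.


q = Kd * H^x = 0.6 * 12^0.43 = 0.6 * 2.911038

1.7466 L/h


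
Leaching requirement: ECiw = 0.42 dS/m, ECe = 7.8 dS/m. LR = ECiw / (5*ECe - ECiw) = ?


LR = ECiw / (5*ECe - ECiw)
LR = 0.42 / (5*7.8 - 0.42)
LR = 0.42 / 38.5800

0.0109


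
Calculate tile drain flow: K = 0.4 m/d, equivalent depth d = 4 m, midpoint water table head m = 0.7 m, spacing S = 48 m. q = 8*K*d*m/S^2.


q = 8*K*d*m/S^2
q = 8*0.4*4*0.7/48^2
q = 8.9600 / 2304

0.0039 m/d


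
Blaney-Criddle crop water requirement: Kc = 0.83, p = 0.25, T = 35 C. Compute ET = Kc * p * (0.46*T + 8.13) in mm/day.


ET = Kc * p * (0.46*T + 8.13)
ET = 0.83 * 0.25 * (0.46*35 + 8.13)
ET = 0.83 * 0.25 * 24.2300

5.0277 mm/day


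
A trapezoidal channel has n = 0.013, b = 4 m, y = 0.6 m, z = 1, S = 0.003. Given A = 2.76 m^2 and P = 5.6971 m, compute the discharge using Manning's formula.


R = A/P = 2.76/5.6971 = 0.484457
Q = (1/0.013) * 2.76 * 0.484457^(2/3) * 0.003^0.5

7.1729 m^3/s


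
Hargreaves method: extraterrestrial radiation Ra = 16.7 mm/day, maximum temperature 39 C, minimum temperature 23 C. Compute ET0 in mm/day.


Tmean = (Tmax + Tmin)/2 = (39 + 23)/2 = 31.0
ET0 = 0.0023 * 16.7 * (31.0 + 17.8) * sqrt(39 - 23)
ET0 = 0.0023 * 16.7 * 48.8 * 4.000000

7.4976 mm/day


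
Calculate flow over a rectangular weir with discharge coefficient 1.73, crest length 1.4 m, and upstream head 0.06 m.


Q = C * L * H^(3/2) = 1.73 * 1.4 * 0.06^1.5 = 1.73 * 1.4 * 0.014697

0.0356 m^3/s


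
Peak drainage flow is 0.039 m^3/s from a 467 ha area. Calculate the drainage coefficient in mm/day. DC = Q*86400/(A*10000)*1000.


DC = Q * 86400 / (A * 10000) * 1000
DC = 0.039 * 86400 / (467 * 10000) * 1000
DC = 3369600.0000 / 4670000

0.7215 mm/day


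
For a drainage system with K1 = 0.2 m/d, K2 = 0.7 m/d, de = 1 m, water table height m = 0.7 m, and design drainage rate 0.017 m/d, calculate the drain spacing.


S^2 = 8*K2*de*m/q + 4*K1*m^2/q
S^2 = 8*0.7*1*0.7/0.017 + 4*0.2*0.7^2/0.017
S = sqrt(253.6471)

15.9263 m


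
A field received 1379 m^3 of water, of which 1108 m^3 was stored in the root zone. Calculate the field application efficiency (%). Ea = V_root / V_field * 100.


Ea = V_root / V_field * 100 = 1108 / 1379 * 100 = 80.3481%

80.3481 %


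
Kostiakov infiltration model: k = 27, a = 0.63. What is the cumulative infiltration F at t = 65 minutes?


F = k * t^a = 27 * 65^0.63
F = 27 * 13.871883

374.5408 mm


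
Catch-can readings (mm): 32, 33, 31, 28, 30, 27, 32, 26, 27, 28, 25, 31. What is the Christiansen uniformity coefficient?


mean = 29.166667 mm
MAD = 2.333333 mm
CU = (1 - 2.333333/29.166667)*100

92.0000 %


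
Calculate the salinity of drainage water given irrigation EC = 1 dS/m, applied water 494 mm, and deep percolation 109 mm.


EC_dw = EC_iw * D_iw / D_dw
EC_dw = 1 * 494 / 109
EC_dw = 494 / 109

4.5321 dS/m


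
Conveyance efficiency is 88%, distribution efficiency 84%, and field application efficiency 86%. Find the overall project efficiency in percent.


Ec = 0.88, Eb = 0.84, Ea = 0.86
E = 0.88 * 0.84 * 0.86 * 100 = 63.5712%

63.5712 %


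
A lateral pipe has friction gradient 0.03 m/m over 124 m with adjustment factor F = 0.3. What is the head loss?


hf = J * L * F = 0.03 * 124 * 0.3 = 1.1160 m

1.1160 m


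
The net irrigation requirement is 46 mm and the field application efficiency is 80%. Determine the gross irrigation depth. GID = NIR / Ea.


Ea = 80% = 0.8
GID = NIR / Ea = 46 / 0.8 = 57.5000 mm

57.5000 mm


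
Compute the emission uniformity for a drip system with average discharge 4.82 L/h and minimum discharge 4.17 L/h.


EU = (q_min/q_avg)*100 = (4.17/4.82)*100 = 86.5145%

86.5145 %


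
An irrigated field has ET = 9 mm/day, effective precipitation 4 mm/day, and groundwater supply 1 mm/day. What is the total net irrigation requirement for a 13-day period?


Daily deficit = ET - Pe - GW = 9 - 4 - 1 = 4 mm/day
NIR = 4 * 13 = 52 mm

52.0000 mm


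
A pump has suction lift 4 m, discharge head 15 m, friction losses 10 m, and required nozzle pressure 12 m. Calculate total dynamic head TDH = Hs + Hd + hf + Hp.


TDH = Hs + Hd + hf + Hp = 4 + 15 + 10 + 12 = 41

41 m


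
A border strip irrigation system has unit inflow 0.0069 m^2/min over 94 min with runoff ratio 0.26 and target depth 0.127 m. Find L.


L = q*t/((1+r)*Z)
L = 0.0069*94/((1+0.26)*0.127)
L = 0.6486/0.16002

4.0532 m


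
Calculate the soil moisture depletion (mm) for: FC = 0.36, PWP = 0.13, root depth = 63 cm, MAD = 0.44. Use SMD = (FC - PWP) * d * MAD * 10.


SMD = (FC - PWP) * d * MAD * 10
SMD = (0.36 - 0.13) * 63 * 0.44 * 10
SMD = 0.2300 * 63 * 0.44 * 10

63.7560 mm


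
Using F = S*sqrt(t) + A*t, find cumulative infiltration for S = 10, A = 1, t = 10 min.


F = S*sqrt(t) + A*t
F = 10*sqrt(10) + 1*10
F = 10*3.162278 + 10

41.6228 mm


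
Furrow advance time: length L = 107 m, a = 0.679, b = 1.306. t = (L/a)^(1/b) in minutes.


t = (L/a)^(1/b)
t = (107/0.679)^(1/1.306)
t = 157.584683^(1/1.306)

48.1537 min


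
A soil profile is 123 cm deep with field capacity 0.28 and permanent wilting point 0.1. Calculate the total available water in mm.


AWC = (FC - PWP) * d * 10
AWC = (0.28 - 0.1) * 123 * 10
AWC = 0.1800 * 123 * 10

221.4000 mm


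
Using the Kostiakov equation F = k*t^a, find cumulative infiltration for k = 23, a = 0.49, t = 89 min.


F = k * t^a = 23 * 89^0.49
F = 23 * 9.019887

207.4574 mm


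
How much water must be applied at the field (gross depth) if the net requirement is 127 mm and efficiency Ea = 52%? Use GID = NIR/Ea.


Ea = 52% = 0.52
GID = NIR / Ea = 127 / 0.52 = 244.2308 mm

244.2308 mm


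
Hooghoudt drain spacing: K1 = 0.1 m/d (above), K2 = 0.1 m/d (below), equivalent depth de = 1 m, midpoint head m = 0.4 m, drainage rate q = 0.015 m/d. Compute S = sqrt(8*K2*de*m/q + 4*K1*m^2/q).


S^2 = 8*K2*de*m/q + 4*K1*m^2/q
S^2 = 8*0.1*1*0.4/0.015 + 4*0.1*0.4^2/0.015
S = sqrt(25.6000)

5.0596 m


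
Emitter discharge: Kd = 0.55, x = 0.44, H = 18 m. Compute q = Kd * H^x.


q = Kd * H^x = 0.55 * 18^0.44 = 0.55 * 3.567138

1.9619 L/h


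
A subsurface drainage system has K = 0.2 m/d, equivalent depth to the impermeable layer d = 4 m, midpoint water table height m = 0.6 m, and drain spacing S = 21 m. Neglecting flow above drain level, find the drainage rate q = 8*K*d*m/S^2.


q = 8*K*d*m/S^2
q = 8*0.2*4*0.6/21^2
q = 3.8400 / 441

0.0087 m/d


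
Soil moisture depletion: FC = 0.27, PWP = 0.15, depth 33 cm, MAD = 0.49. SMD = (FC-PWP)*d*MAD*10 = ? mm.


SMD = (FC - PWP) * d * MAD * 10
SMD = (0.27 - 0.15) * 33 * 0.49 * 10
SMD = 0.1200 * 33 * 0.49 * 10

19.4040 mm


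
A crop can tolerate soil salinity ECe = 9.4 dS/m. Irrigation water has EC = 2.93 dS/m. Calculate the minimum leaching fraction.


LR = ECiw / (5*ECe - ECiw)
LR = 2.93 / (5*9.4 - 2.93)
LR = 2.93 / 44.0700

0.0665


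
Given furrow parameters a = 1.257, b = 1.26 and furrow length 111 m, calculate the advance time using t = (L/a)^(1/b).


t = (L/a)^(1/b)
t = (111/1.257)^(1/1.26)
t = 88.305489^(1/1.26)

35.0296 min


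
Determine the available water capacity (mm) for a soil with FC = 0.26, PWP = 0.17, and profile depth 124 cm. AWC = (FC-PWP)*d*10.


AWC = (FC - PWP) * d * 10
AWC = (0.26 - 0.17) * 124 * 10
AWC = 0.0900 * 124 * 10

111.6000 mm


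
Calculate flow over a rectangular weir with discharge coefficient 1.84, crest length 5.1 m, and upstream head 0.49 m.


Q = C * L * H^(3/2) = 1.84 * 5.1 * 0.49^1.5 = 1.84 * 5.1 * 0.343000

3.2187 m^3/s


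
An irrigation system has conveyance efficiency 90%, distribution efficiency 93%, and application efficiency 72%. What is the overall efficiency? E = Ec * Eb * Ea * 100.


Ec = 0.9, Eb = 0.93, Ea = 0.72
E = 0.9 * 0.93 * 0.72 * 100 = 60.2640%

60.2640 %


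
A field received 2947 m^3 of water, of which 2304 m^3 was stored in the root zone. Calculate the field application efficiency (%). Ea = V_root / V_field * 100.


Ea = V_root / V_field * 100 = 2304 / 2947 * 100 = 78.1812%

78.1812 %


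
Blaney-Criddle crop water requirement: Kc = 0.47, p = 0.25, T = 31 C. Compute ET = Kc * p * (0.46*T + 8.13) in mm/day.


ET = Kc * p * (0.46*T + 8.13)
ET = 0.47 * 0.25 * (0.46*31 + 8.13)
ET = 0.47 * 0.25 * 22.3900

2.6308 mm/day


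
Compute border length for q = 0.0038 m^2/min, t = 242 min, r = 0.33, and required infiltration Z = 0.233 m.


L = q*t/((1+r)*Z)
L = 0.0038*242/((1+0.33)*0.233)
L = 0.9196/0.30989

2.9675 m


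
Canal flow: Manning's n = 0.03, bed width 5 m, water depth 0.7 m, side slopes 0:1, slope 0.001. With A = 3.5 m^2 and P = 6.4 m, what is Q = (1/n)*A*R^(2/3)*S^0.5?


R = A/P = 3.5/6.4 = 0.546875
Q = (1/0.03) * 3.5 * 0.546875^(2/3) * 0.001^0.5

2.4672 m^3/s


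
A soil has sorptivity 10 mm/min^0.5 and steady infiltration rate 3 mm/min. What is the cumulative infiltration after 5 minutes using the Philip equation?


F = S*sqrt(t) + A*t
F = 10*sqrt(5) + 3*5
F = 10*2.236068 + 15

37.3607 mm


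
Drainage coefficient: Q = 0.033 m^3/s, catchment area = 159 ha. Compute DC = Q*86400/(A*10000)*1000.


DC = Q * 86400 / (A * 10000) * 1000
DC = 0.033 * 86400 / (159 * 10000) * 1000
DC = 2851200.0000 / 1590000

1.7932 mm/day


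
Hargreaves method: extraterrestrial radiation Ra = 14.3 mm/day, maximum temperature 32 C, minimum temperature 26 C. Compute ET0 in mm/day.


Tmean = (Tmax + Tmin)/2 = (32 + 26)/2 = 29.0
ET0 = 0.0023 * 14.3 * (29.0 + 17.8) * sqrt(32 - 26)
ET0 = 0.0023 * 14.3 * 46.8 * 2.449490

3.7704 mm/day


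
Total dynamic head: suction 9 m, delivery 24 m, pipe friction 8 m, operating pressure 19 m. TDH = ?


TDH = Hs + Hd + hf + Hp = 9 + 24 + 8 + 19 = 60

60 m


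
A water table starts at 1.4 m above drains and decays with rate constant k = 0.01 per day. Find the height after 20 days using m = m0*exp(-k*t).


m = m0 * exp(-k*t)
m = 1.4 * exp(-0.01 * 20)
m = 1.4 * exp(-0.2000)

1.1462 m


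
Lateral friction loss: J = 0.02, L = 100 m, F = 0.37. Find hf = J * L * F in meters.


hf = J * L * F = 0.02 * 100 * 0.37 = 0.7400 m

0.7400 m


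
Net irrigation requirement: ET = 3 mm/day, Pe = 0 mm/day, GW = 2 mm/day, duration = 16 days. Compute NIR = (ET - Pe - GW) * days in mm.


Daily deficit = ET - Pe - GW = 3 - 0 - 2 = 1 mm/day
NIR = 1 * 16 = 16 mm

16.0000 mm


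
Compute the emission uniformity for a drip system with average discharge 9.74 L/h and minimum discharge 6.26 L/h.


EU = (q_min/q_avg)*100 = (6.26/9.74)*100 = 64.2710%

64.2710 %


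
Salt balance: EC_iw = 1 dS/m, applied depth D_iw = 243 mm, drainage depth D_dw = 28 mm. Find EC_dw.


EC_dw = EC_iw * D_iw / D_dw
EC_dw = 1 * 243 / 28
EC_dw = 243 / 28

8.6786 dS/m


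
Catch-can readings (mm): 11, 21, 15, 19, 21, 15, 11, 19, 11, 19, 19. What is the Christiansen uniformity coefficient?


mean = 16.454545 mm
MAD = 3.504132 mm
CU = (1 - 3.504132/16.454545)*100

78.7042 %


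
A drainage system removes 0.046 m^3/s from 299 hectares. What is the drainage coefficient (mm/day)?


DC = Q * 86400 / (A * 10000) * 1000
DC = 0.046 * 86400 / (299 * 10000) * 1000
DC = 3974400.0000 / 2990000

1.3292 mm/day


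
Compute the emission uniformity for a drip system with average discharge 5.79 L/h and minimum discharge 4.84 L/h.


EU = (q_min/q_avg)*100 = (4.84/5.79)*100 = 83.5924%

83.5924 %


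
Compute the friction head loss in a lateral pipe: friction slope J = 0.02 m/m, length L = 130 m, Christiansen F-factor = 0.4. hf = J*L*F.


hf = J * L * F = 0.02 * 130 * 0.4 = 1.0400 m

1.0400 m


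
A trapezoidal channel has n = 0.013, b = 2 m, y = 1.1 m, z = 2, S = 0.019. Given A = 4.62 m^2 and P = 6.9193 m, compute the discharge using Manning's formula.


R = A/P = 4.62/6.9193 = 0.667698
Q = (1/0.013) * 4.62 * 0.667698^(2/3) * 0.019^0.5

37.4222 m^3/s


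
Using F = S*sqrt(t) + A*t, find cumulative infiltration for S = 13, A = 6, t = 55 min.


F = S*sqrt(t) + A*t
F = 13*sqrt(55) + 6*55
F = 13*7.416198 + 330

426.4106 mm


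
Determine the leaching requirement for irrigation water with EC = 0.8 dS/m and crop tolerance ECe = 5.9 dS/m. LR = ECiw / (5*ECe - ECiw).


LR = ECiw / (5*ECe - ECiw)
LR = 0.8 / (5*5.9 - 0.8)
LR = 0.8 / 28.7000

0.0279


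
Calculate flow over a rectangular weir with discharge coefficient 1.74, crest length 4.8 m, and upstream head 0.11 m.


Q = C * L * H^(3/2) = 1.74 * 4.8 * 0.11^1.5 = 1.74 * 4.8 * 0.036483

0.3047 m^3/s


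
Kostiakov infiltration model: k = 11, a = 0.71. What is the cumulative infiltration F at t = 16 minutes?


F = k * t^a = 11 * 16^0.71
F = 11 * 7.160201

78.7622 mm


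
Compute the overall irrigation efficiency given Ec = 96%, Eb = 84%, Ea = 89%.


Ec = 0.96, Eb = 0.84, Ea = 0.89
E = 0.96 * 0.84 * 0.89 * 100 = 71.7696%

71.7696 %


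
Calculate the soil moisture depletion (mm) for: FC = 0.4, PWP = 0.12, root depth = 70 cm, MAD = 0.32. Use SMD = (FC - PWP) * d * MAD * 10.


SMD = (FC - PWP) * d * MAD * 10
SMD = (0.4 - 0.12) * 70 * 0.32 * 10
SMD = 0.2800 * 70 * 0.32 * 10

62.7200 mm


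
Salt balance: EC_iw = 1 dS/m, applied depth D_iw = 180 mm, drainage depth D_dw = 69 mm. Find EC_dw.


EC_dw = EC_iw * D_iw / D_dw
EC_dw = 1 * 180 / 69
EC_dw = 180 / 69

2.6087 dS/m


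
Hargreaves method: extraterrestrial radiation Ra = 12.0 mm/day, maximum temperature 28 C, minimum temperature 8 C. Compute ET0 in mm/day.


Tmean = (Tmax + Tmin)/2 = (28 + 8)/2 = 18.0
ET0 = 0.0023 * 12.0 * (18.0 + 17.8) * sqrt(28 - 8)
ET0 = 0.0023 * 12.0 * 35.8 * 4.472136

4.4188 mm/day


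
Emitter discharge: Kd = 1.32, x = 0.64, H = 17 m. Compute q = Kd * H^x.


q = Kd * H^x = 1.32 * 17^0.64 = 1.32 * 6.130379

8.0921 L/h


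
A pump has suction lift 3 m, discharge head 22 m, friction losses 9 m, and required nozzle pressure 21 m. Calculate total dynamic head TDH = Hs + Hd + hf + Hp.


TDH = Hs + Hd + hf + Hp = 3 + 22 + 9 + 21 = 55

55 m


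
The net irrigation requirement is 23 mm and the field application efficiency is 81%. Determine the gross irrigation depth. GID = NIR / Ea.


Ea = 81% = 0.81
GID = NIR / Ea = 23 / 0.81 = 28.3951 mm

28.3951 mm


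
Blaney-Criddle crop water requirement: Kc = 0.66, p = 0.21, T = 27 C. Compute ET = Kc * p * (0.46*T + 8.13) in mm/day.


ET = Kc * p * (0.46*T + 8.13)
ET = 0.66 * 0.21 * (0.46*27 + 8.13)
ET = 0.66 * 0.21 * 20.5500

2.8482 mm/day


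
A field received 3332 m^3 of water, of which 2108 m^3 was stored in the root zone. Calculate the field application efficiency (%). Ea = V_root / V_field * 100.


Ea = V_root / V_field * 100 = 2108 / 3332 * 100 = 63.2653%

63.2653 %


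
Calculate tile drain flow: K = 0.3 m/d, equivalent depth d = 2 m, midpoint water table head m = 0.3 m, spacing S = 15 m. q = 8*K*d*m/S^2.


q = 8*K*d*m/S^2
q = 8*0.3*2*0.3/15^2
q = 1.4400 / 225

0.0064 m/d


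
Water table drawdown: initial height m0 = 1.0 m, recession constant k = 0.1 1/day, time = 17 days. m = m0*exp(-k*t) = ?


m = m0 * exp(-k*t)
m = 1.0 * exp(-0.1 * 17)
m = 1.0 * exp(-1.7000)

0.1827 m


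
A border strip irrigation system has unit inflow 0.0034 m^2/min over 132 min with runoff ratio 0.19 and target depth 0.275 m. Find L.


L = q*t/((1+r)*Z)
L = 0.0034*132/((1+0.19)*0.275)
L = 0.4488/0.32725

1.3714 m


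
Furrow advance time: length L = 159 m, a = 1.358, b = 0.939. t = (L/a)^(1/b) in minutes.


t = (L/a)^(1/b)
t = (159/1.358)^(1/0.939)
t = 117.083947^(1/0.939)

159.5411 min


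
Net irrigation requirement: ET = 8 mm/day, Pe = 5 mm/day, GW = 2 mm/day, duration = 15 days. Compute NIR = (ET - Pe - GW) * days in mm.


Daily deficit = ET - Pe - GW = 8 - 5 - 2 = 1 mm/day
NIR = 1 * 15 = 15 mm

15.0000 mm


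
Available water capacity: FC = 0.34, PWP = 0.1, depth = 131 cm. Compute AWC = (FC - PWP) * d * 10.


AWC = (FC - PWP) * d * 10
AWC = (0.34 - 0.1) * 131 * 10
AWC = 0.2400 * 131 * 10

314.4000 mm


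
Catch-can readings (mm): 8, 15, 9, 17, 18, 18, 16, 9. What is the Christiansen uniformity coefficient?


mean = 13.750000 mm
MAD = 3.812500 mm
CU = (1 - 3.812500/13.750000)*100

72.2727 %


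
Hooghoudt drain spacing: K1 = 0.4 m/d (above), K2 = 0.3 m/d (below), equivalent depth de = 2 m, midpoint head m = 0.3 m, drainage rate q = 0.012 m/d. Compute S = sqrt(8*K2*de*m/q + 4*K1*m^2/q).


S^2 = 8*K2*de*m/q + 4*K1*m^2/q
S^2 = 8*0.3*2*0.3/0.012 + 4*0.4*0.3^2/0.012
S = sqrt(132.0000)

11.4891 m


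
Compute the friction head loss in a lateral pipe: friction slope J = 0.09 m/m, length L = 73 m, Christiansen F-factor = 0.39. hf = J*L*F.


hf = J * L * F = 0.09 * 73 * 0.39 = 2.5623 m

2.5623 m


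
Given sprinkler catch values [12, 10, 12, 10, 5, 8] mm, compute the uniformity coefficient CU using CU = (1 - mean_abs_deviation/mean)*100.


mean = 9.500000 mm
MAD = 2.000000 mm
CU = (1 - 2.000000/9.500000)*100

78.9474 %


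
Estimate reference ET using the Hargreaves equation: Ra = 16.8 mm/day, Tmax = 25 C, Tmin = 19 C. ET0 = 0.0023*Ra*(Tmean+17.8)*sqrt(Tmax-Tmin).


Tmean = (Tmax + Tmin)/2 = (25 + 19)/2 = 22.0
ET0 = 0.0023 * 16.8 * (22.0 + 17.8) * sqrt(25 - 19)
ET0 = 0.0023 * 16.8 * 39.8 * 2.449490

3.7670 mm/day


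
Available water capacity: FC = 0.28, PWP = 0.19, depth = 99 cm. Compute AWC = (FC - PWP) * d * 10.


AWC = (FC - PWP) * d * 10
AWC = (0.28 - 0.19) * 99 * 10
AWC = 0.0900 * 99 * 10

89.1000 mm


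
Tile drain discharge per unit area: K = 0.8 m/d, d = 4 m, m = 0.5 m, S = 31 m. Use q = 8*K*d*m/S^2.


q = 8*K*d*m/S^2
q = 8*0.8*4*0.5/31^2
q = 12.8000 / 961

0.0133 m/d


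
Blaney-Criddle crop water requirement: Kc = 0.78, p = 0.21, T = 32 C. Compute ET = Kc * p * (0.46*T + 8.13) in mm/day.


ET = Kc * p * (0.46*T + 8.13)
ET = 0.78 * 0.21 * (0.46*32 + 8.13)
ET = 0.78 * 0.21 * 22.8500

3.7428 mm/day


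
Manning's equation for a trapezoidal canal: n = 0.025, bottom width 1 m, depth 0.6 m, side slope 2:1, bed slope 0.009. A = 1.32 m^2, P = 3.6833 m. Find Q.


R = A/P = 1.32/3.6833 = 0.358374
Q = (1/0.025) * 1.32 * 0.358374^(2/3) * 0.009^0.5

2.5272 m^3/s


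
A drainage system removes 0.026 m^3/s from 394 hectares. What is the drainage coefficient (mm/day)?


DC = Q * 86400 / (A * 10000) * 1000
DC = 0.026 * 86400 / (394 * 10000) * 1000
DC = 2246400.0000 / 3940000

0.5702 mm/day


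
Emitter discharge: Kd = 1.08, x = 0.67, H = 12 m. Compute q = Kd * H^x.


q = Kd * H^x = 1.08 * 12^0.67 = 1.08 * 5.285078

5.7079 L/h


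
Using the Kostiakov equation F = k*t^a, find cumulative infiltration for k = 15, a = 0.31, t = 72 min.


F = k * t^a = 15 * 72^0.31
F = 15 * 3.765070

56.4761 mm


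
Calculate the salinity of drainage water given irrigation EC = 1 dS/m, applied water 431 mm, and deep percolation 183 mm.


EC_dw = EC_iw * D_iw / D_dw
EC_dw = 1 * 431 / 183
EC_dw = 431 / 183

2.3552 dS/m


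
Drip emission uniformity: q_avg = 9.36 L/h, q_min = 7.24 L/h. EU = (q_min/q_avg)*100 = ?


EU = (q_min/q_avg)*100 = (7.24/9.36)*100 = 77.3504%

77.3504 %


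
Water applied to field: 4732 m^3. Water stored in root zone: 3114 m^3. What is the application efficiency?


Ea = V_root / V_field * 100 = 3114 / 4732 * 100 = 65.8073%

65.8073 %


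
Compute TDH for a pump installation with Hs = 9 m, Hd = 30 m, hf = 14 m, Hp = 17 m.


TDH = Hs + Hd + hf + Hp = 9 + 30 + 14 + 17 = 70

70 m


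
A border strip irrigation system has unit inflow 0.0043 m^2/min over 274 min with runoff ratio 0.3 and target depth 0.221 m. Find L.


L = q*t/((1+r)*Z)
L = 0.0043*274/((1+0.3)*0.221)
L = 1.1782/0.2873

4.1009 m


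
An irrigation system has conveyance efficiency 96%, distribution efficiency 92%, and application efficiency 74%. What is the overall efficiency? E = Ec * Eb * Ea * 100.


Ec = 0.96, Eb = 0.92, Ea = 0.74
E = 0.96 * 0.92 * 0.74 * 100 = 65.3568%

65.3568 %


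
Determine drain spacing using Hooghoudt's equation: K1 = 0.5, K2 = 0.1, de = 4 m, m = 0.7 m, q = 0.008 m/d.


S^2 = 8*K2*de*m/q + 4*K1*m^2/q
S^2 = 8*0.1*4*0.7/0.008 + 4*0.5*0.7^2/0.008
S = sqrt(402.5000)

20.0624 m


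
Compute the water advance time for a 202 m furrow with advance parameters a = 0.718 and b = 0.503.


t = (L/a)^(1/b)
t = (202/0.718)^(1/0.503)
t = 281.337047^(1/0.503)

74001.1415 min


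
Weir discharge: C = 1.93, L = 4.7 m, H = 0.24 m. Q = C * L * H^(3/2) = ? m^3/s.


Q = C * L * H^(3/2) = 1.93 * 4.7 * 0.24^1.5 = 1.93 * 4.7 * 0.117576

1.0665 m^3/s


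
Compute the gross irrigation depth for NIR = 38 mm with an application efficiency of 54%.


Ea = 54% = 0.54
GID = NIR / Ea = 38 / 0.54 = 70.3704 mm

70.3704 mm


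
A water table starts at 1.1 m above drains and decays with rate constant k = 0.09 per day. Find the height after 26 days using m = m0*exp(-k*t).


m = m0 * exp(-k*t)
m = 1.1 * exp(-0.09 * 26)
m = 1.1 * exp(-2.3400)

0.1060 m


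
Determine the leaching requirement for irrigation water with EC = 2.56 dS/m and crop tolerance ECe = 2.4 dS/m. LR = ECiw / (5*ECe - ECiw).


LR = ECiw / (5*ECe - ECiw)
LR = 2.56 / (5*2.4 - 2.56)
LR = 2.56 / 9.4400

0.2712


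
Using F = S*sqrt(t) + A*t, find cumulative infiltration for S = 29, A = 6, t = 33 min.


F = S*sqrt(t) + A*t
F = 29*sqrt(33) + 6*33
F = 29*5.744563 + 198

364.5923 mm


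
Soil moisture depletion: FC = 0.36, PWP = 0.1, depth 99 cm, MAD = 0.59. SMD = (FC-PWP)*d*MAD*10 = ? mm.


SMD = (FC - PWP) * d * MAD * 10
SMD = (0.36 - 0.1) * 99 * 0.59 * 10
SMD = 0.2600 * 99 * 0.59 * 10

151.8660 mm


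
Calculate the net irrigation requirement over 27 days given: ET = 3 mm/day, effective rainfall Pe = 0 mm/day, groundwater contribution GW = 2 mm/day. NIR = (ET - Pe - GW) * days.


Daily deficit = ET - Pe - GW = 3 - 0 - 2 = 1 mm/day
NIR = 1 * 27 = 27 mm

27.0000 mm


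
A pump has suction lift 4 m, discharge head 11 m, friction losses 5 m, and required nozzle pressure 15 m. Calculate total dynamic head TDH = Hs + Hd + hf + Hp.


TDH = Hs + Hd + hf + Hp = 4 + 11 + 5 + 15 = 35

35 m


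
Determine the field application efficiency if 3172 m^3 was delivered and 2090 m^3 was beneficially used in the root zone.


Ea = V_root / V_field * 100 = 2090 / 3172 * 100 = 65.8890%

65.8890 %


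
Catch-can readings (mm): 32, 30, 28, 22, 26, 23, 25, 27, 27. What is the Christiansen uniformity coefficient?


mean = 26.666667 mm
MAD = 2.370370 mm
CU = (1 - 2.370370/26.666667)*100

91.1111 %


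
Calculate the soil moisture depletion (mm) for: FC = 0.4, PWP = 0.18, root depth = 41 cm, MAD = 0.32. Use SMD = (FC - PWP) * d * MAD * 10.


SMD = (FC - PWP) * d * MAD * 10
SMD = (0.4 - 0.18) * 41 * 0.32 * 10
SMD = 0.2200 * 41 * 0.32 * 10

28.8640 mm


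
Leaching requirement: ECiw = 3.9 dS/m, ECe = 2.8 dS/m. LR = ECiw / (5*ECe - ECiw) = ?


LR = ECiw / (5*ECe - ECiw)
LR = 3.9 / (5*2.8 - 3.9)
LR = 3.9 / 10.1000

0.3861


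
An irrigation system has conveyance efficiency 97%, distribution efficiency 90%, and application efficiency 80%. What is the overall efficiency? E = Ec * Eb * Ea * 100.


Ec = 0.97, Eb = 0.9, Ea = 0.8
E = 0.97 * 0.9 * 0.8 * 100 = 69.8400%

69.8400 %


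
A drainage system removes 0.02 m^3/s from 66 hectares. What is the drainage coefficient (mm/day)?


DC = Q * 86400 / (A * 10000) * 1000
DC = 0.02 * 86400 / (66 * 10000) * 1000
DC = 1728000.0000 / 660000

2.6182 mm/day


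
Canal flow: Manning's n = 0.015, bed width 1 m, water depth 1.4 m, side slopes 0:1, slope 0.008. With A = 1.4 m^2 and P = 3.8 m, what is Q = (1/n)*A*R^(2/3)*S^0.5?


R = A/P = 1.4/3.8 = 0.368421
Q = (1/0.015) * 1.4 * 0.368421^(2/3) * 0.008^0.5

4.2902 m^3/s


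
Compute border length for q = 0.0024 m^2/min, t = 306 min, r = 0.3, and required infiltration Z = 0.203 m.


L = q*t/((1+r)*Z)
L = 0.0024*306/((1+0.3)*0.203)
L = 0.7344/0.2639

2.7829 m


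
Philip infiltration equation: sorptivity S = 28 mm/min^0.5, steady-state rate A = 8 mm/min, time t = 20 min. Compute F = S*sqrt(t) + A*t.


F = S*sqrt(t) + A*t
F = 28*sqrt(20) + 8*20
F = 28*4.472136 + 160

285.2198 mm


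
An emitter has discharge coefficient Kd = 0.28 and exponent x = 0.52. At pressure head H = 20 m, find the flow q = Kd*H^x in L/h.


q = Kd * H^x = 0.28 * 20^0.52 = 0.28 * 4.748272

1.3295 L/h


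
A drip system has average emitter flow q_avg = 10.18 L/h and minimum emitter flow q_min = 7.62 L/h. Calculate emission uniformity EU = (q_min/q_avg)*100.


EU = (q_min/q_avg)*100 = (7.62/10.18)*100 = 74.8527%

74.8527 %


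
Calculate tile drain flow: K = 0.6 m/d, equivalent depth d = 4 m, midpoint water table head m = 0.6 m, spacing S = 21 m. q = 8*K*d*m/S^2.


q = 8*K*d*m/S^2
q = 8*0.6*4*0.6/21^2
q = 11.5200 / 441

0.0261 m/d


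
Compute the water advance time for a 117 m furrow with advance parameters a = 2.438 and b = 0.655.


t = (L/a)^(1/b)
t = (117/2.438)^(1/0.655)
t = 47.990156^(1/0.655)

368.6757 min


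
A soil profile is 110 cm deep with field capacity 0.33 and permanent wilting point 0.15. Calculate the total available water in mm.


AWC = (FC - PWP) * d * 10
AWC = (0.33 - 0.15) * 110 * 10
AWC = 0.1800 * 110 * 10

198.0000 mm


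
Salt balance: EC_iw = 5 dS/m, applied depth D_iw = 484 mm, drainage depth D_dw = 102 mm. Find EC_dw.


EC_dw = EC_iw * D_iw / D_dw
EC_dw = 5 * 484 / 102
EC_dw = 2420 / 102

23.7255 dS/m


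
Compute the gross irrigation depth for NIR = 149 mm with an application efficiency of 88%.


Ea = 88% = 0.88
GID = NIR / Ea = 149 / 0.88 = 169.3182 mm

169.3182 mm


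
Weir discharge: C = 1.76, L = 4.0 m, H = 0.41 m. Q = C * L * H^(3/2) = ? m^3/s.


Q = C * L * H^(3/2) = 1.76 * 4.0 * 0.41^1.5 = 1.76 * 4.0 * 0.262528

1.8482 m^3/s


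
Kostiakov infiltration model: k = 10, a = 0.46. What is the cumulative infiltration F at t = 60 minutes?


F = k * t^a = 10 * 60^0.46
F = 10 * 6.575815

65.7582 mm


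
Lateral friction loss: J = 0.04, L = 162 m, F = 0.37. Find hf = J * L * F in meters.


hf = J * L * F = 0.04 * 162 * 0.37 = 2.3976 m

2.3976 m


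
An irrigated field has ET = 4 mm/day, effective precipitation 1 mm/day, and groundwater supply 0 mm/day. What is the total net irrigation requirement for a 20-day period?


Daily deficit = ET - Pe - GW = 4 - 1 - 0 = 3 mm/day
NIR = 3 * 20 = 60 mm

60.0000 mm


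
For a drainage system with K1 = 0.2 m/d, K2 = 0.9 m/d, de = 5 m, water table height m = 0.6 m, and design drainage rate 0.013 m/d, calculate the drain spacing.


S^2 = 8*K2*de*m/q + 4*K1*m^2/q
S^2 = 8*0.9*5*0.6/0.013 + 4*0.2*0.6^2/0.013
S = sqrt(1683.6923)

41.0328 m


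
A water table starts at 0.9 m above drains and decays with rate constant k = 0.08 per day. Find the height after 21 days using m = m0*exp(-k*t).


m = m0 * exp(-k*t)
m = 0.9 * exp(-0.08 * 21)
m = 0.9 * exp(-1.6800)

0.1677 m


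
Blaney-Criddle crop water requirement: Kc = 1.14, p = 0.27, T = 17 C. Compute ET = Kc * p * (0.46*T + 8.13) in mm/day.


ET = Kc * p * (0.46*T + 8.13)
ET = 1.14 * 0.27 * (0.46*17 + 8.13)
ET = 1.14 * 0.27 * 15.9500

4.9094 mm/day


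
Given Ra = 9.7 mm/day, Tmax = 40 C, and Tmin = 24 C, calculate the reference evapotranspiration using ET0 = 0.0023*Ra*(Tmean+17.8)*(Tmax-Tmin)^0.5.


Tmean = (Tmax + Tmin)/2 = (40 + 24)/2 = 32.0
ET0 = 0.0023 * 9.7 * (32.0 + 17.8) * sqrt(40 - 24)
ET0 = 0.0023 * 9.7 * 49.8 * 4.000000

4.4442 mm/day


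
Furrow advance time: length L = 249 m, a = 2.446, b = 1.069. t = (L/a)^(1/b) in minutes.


t = (L/a)^(1/b)
t = (249/2.446)^(1/1.069)
t = 101.798855^(1/1.069)

75.5354 min


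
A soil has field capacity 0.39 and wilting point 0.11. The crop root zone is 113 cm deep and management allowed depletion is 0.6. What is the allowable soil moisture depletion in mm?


SMD = (FC - PWP) * d * MAD * 10
SMD = (0.39 - 0.11) * 113 * 0.6 * 10
SMD = 0.2800 * 113 * 0.6 * 10

189.8400 mm


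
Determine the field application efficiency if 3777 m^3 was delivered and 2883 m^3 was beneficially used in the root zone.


Ea = V_root / V_field * 100 = 2883 / 3777 * 100 = 76.3304%

76.3304 %


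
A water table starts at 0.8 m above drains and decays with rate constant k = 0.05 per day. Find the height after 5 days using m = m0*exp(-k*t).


m = m0 * exp(-k*t)
m = 0.8 * exp(-0.05 * 5)
m = 0.8 * exp(-0.2500)

0.6230 m


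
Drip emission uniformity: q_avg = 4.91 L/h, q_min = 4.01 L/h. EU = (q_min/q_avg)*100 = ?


EU = (q_min/q_avg)*100 = (4.01/4.91)*100 = 81.6701%

81.6701 %


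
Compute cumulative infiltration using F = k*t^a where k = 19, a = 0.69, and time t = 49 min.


F = k * t^a = 19 * 49^0.69
F = 19 * 14.663421

278.6050 mm


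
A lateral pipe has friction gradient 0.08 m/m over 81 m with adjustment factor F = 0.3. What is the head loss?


hf = J * L * F = 0.08 * 81 * 0.3 = 1.9440 m

1.9440 m


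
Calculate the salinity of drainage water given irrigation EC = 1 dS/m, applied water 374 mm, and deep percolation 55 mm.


EC_dw = EC_iw * D_iw / D_dw
EC_dw = 1 * 374 / 55
EC_dw = 374 / 55

6.8000 dS/m


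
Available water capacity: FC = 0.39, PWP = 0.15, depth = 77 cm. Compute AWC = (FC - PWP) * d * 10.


AWC = (FC - PWP) * d * 10
AWC = (0.39 - 0.15) * 77 * 10
AWC = 0.2400 * 77 * 10

184.8000 mm


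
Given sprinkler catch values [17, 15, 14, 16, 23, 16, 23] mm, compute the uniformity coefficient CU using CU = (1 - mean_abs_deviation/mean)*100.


mean = 17.714286 mm
MAD = 3.020408 mm
CU = (1 - 3.020408/17.714286)*100

82.9493 %


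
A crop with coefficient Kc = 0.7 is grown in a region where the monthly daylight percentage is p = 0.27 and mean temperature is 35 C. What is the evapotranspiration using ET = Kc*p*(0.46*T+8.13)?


ET = Kc * p * (0.46*T + 8.13)
ET = 0.7 * 0.27 * (0.46*35 + 8.13)
ET = 0.7 * 0.27 * 24.2300

4.5795 mm/day


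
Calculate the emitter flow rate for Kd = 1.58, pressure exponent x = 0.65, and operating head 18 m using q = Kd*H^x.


q = Kd * H^x = 1.58 * 18^0.65 = 1.58 * 6.545263

10.3415 L/h


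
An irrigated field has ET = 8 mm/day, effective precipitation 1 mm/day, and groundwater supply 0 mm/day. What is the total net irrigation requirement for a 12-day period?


Daily deficit = ET - Pe - GW = 8 - 1 - 0 = 7 mm/day
NIR = 7 * 12 = 84 mm

84.0000 mm


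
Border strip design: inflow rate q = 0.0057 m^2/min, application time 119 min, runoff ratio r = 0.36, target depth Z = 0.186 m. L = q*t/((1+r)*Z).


L = q*t/((1+r)*Z)
L = 0.0057*119/((1+0.36)*0.186)
L = 0.6783/0.25296

2.6815 m


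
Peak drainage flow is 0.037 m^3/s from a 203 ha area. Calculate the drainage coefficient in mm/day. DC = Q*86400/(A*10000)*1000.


DC = Q * 86400 / (A * 10000) * 1000
DC = 0.037 * 86400 / (203 * 10000) * 1000
DC = 3196800.0000 / 2030000

1.5748 mm/day


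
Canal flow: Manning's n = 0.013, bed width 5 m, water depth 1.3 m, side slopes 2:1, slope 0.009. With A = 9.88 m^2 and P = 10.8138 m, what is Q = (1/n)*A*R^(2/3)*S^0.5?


R = A/P = 9.88/10.8138 = 0.913647
Q = (1/0.013) * 9.88 * 0.913647^(2/3) * 0.009^0.5

67.8871 m^3/s


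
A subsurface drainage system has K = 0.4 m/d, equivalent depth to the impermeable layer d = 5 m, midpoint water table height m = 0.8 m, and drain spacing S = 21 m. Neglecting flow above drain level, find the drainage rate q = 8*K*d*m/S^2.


q = 8*K*d*m/S^2
q = 8*0.4*5*0.8/21^2
q = 12.8000 / 441

0.0290 m/d


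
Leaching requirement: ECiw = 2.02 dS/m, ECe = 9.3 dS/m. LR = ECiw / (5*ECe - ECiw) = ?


LR = ECiw / (5*ECe - ECiw)
LR = 2.02 / (5*9.3 - 2.02)
LR = 2.02 / 44.4800

0.0454


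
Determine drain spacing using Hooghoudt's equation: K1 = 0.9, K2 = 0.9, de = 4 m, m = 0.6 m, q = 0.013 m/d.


S^2 = 8*K2*de*m/q + 4*K1*m^2/q
S^2 = 8*0.9*4*0.6/0.013 + 4*0.9*0.6^2/0.013
S = sqrt(1428.9231)

37.8011 m


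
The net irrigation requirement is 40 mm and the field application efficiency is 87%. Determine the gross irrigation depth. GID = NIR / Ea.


Ea = 87% = 0.87
GID = NIR / Ea = 40 / 0.87 = 45.9770 mm

45.9770 mm


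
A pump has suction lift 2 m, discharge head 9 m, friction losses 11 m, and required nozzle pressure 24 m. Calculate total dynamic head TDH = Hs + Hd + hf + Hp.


TDH = Hs + Hd + hf + Hp = 2 + 9 + 11 + 24 = 46

46 m


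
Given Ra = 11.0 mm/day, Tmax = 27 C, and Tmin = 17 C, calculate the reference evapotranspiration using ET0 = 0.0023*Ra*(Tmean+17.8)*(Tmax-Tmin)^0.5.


Tmean = (Tmax + Tmin)/2 = (27 + 17)/2 = 22.0
ET0 = 0.0023 * 11.0 * (22.0 + 17.8) * sqrt(27 - 17)
ET0 = 0.0023 * 11.0 * 39.8 * 3.162278

3.1842 mm/day


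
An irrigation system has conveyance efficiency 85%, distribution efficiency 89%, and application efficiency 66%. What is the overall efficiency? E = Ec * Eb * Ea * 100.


Ec = 0.85, Eb = 0.89, Ea = 0.66
E = 0.85 * 0.89 * 0.66 * 100 = 49.9290%

49.9290 %
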